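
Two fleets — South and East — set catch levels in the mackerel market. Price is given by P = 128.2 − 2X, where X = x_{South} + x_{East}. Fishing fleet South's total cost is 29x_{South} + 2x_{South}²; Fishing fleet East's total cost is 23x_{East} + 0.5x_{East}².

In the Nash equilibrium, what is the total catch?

Fishing fleet South's profit: π = x_{South}(128.2 − 2(x_{South} + x_{East})) − 29x_{South} − 2x_{South}².
∂π/∂x_{South} = 99.2 − 8x_{South} − 2x_{East} = 0, so x_{South} = 12.4 − 0.25x_{East}.
For East: ∂π/∂x_{East} = 105.2 − 5x_{East} − 2x_{South} = 0 ⇒ x_{East} = 21.04 − 0.4x_{South}.
Solving the two reaction functions simultaneously: (1 − (−0.25)(−0.4))x_{South} = 12.4 − 0.25·21.04, so 0.9x_{South} = 7.14 and x_{South} = 119/15.
Then x_{East} = 21.04 − 0.4·(119/15) = 268/15.
Total catch: 119/15 + 268/15 = 25.8.

25.8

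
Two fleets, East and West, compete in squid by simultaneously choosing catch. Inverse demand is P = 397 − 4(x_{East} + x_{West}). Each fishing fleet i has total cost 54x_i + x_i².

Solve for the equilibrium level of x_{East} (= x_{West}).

Fishing fleet East's profit: π = x_{East}(397 − 4(x_{East} + x_{West})) − 54x_{East} − x_{East}².
∂π/∂x_{East} = 343 − 10x_{East} − 4x_{West} = 0, so x_{East} = 34.3 − 0.4x_{West}.
The game is symmetric, so in equilibrium x_{West} = x_{East}: the reaction function gives 1.4x_{East} = 34.3, hence x_{East} = 24.5.

24.5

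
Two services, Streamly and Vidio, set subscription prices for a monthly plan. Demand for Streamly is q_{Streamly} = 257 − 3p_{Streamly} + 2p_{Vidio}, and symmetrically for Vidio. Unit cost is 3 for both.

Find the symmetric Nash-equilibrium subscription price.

Streamly's profit: π = (p_{Streamly} − 3)(257 − 3p_{Streamly} + 2p_{Vidio}).
∂π/∂p_{Streamly} = 266 − 6p_{Streamly} + 2p_{Vidio} = 0 ⇒ p_{Streamly} = 133/3 + (1/3)p_{Vidio}.
The game is symmetric, so in equilibrium p_{Vidio} = p_{Streamly}: the reaction function gives (2/3)p_{Streamly} = 133/3, hence p_{Streamly} = 66.5.

66.5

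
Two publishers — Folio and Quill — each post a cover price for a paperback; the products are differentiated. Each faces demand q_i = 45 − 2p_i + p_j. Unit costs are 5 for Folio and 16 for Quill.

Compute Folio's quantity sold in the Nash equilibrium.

Folio's profit: π = (p_{Folio} − 5)(45 − 2p_{Folio} + p_{Quill}).
∂π/∂p_{Folio} = 55 − 4p_{Folio} + p_{Quill} = 0 ⇒ p_{Folio} = 13.75 + 0.25p_{Quill}.
Similarly p_{Quill} = 19.25 + 0.25p_{Folio}.
Plugging p_{Quill} into Folio's best response: p_{Folio} = 13.75 + 0.25(19.25 + 0.25p_{Folio}) ⇒ 0.9375p_{Folio} = 18.5625, so p_{Folio} = 19.8.
Then p_{Quill} = 19.25 + 0.25·19.8 = 24.2.
q_{Folio} = 45 − 2·19.8 + 24.2 = 29.6.

29.6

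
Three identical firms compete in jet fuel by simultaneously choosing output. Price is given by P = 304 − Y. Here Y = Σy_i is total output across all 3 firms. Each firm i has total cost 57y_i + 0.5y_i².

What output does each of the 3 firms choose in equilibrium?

49.4

A representative firm's profit is π_i = y_i(304 − Y) − 57y_i − 0.5y_i², with Y = y_i + Σ_{j≠i} y_j.
First-order condition: 247 − 3y_i − Σ_{j≠i} y_j = 0.
Imposing symmetry (y_j = y for all j) turns Σ_{j≠i} y_j into 2y, so 247 = 5y and y = 49.4.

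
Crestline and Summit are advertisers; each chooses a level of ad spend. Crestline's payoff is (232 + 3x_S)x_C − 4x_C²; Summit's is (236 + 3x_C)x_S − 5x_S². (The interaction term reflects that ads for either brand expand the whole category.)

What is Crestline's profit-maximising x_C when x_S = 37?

Expanding Crestline's payoff: 232x_C + 3x_Sx_C − 4x_C².
∂π/∂x_C = 232 + 3x_S − 8x_C = 0, so x_C = 29 + 0.375x_S.
At x_S = 37: x_C = 29 + 0.375·37 = 42.875.

42.875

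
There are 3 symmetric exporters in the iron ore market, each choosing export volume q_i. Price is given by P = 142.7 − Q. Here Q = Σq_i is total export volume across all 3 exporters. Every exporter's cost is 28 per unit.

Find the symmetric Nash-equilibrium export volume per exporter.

28.675

A representative exporter's profit is π_i = q_i(142.7 − Q) − 28q_i, with Q = q_i + Σ_{j≠i} q_j.
First-order condition: 114.7 − 2q_i − Σ_{j≠i} q_j = 0.
With identical exporters, set every q_j = q: then 114.7 − 2q − 2q = 0, i.e. q = 114.7/4 = 28.675.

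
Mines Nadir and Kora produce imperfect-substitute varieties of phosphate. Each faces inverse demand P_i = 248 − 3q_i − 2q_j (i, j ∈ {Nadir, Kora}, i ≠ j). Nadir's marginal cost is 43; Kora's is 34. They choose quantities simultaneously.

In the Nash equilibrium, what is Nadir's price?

118.1875

Mine Nadir's profit: π = q_{Nadir}(248 − 3q_{Nadir} − 2q_{Kora}) − 43q_{Nadir}.
∂π/∂q_{Nadir} = 205 − 6q_{Nadir} − 2q_{Kora} = 0 ⇒ q_{Nadir} = 205/6 − (1/3)q_{Kora}.
Similarly q_{Kora} = 107/3 − (1/3)q_{Nadir}.
Plugging q_{Kora} into Nadir's best response: q_{Nadir} = 205/6 − (1/3)(107/3 − (1/3)q_{Nadir}) ⇒ (8/9)q_{Nadir} = 401/18, so q_{Nadir} = 25.0625.
Then q_{Kora} = 107/3 − (1/3)·25.0625 = 27.3125.
P_{Nadir} = 248 − 3·25.0625 − 2·27.3125 = 118.1875.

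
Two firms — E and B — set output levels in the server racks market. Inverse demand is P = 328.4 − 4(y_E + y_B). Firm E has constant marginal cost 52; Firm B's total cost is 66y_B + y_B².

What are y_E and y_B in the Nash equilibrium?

26.7875, 15.525

Firm E's profit: π = y_E(328.4 − 4(y_E + y_B)) − 52y_E.
∂π/∂y_E = 276.4 − 8y_E − 4y_B = 0, so y_E = 34.55 − 0.5y_B.
For B: ∂π/∂y_B = 262.4 − 10y_B − 4y_E = 0 ⇒ y_B = 26.24 − 0.4y_E.
Solving the two reaction functions simultaneously: (1 − (−0.5)(−0.4))y_E = 34.55 − 0.5·26.24, so 0.8y_E = 21.43 and y_E = 26.7875.
Then y_B = 26.24 − 0.4·26.7875 = 15.525.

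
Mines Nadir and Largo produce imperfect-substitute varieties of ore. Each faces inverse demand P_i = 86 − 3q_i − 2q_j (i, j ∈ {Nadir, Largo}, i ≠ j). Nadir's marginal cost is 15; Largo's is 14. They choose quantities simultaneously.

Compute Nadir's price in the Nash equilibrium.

Mine Nadir's profit: π = q_{Nadir}(86 − 3q_{Nadir} − 2q_{Largo}) − 15q_{Nadir}.
∂π/∂q_{Nadir} = 71 − 6q_{Nadir} − 2q_{Largo} = 0 ⇒ q_{Nadir} = 71/6 − (1/3)q_{Largo}.
Similarly q_{Largo} = 12 − (1/3)q_{Nadir}.
Solving the two reaction functions simultaneously: (1 − (−1/3)(−1/3))q_{Nadir} = 71/6 − (1/3)·12, so (8/9)q_{Nadir} = 47/6 and q_{Nadir} = 8.8125.
Then q_{Largo} = 12 − (1/3)·8.8125 = 9.0625.
P_{Nadir} = 86 − 3·8.8125 − 2·9.0625 = 41.4375.

41.4375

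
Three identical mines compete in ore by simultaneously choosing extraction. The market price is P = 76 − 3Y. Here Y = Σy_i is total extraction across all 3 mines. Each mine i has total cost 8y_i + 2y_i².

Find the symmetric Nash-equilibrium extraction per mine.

A representative mine's profit is π_i = y_i(76 − 3Y) − 8y_i − 2y_i², with Y = y_i + Σ_{j≠i} y_j.
First-order condition: 68 − 10y_i − 3Σ_{j≠i} y_j = 0.
In a symmetric equilibrium every mine chooses the same y, so Σ_{j≠i} y_j = 2y. The condition becomes 68 − 16y = 0, giving y = 68/16 = 4.25.

4.25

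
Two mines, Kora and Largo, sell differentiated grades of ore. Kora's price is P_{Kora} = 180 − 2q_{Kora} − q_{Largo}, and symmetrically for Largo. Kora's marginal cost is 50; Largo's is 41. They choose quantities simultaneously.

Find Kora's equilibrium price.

Mine Kora's profit: π = q_{Kora}(180 − 2q_{Kora} − q_{Largo}) − 50q_{Kora}.
∂π/∂q_{Kora} = 130 − 4q_{Kora} − q_{Largo} = 0 ⇒ q_{Kora} = 32.5 − 0.25q_{Largo}.
Similarly q_{Largo} = 34.75 − 0.25q_{Kora}.
Substituting the second reaction function into the first: q_{Kora} = 32.5 − 0.25(34.75 − 0.25q_{Kora}), which gives 0.9375q_{Kora} = 23.8125 ⇒ q_{Kora} = 25.4.
Then q_{Largo} = 34.75 − 0.25·25.4 = 28.4.
P_{Kora} = 180 − 2·25.4 − 28.4 = 100.8.

100.8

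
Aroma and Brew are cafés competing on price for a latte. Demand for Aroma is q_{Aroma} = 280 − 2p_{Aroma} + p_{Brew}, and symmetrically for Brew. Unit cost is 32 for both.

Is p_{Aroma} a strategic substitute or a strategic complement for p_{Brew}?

Aroma's profit: π = (p_{Aroma} − 32)(280 − 2p_{Aroma} + p_{Brew}).
∂π/∂p_{Aroma} = 344 − 4p_{Aroma} + p_{Brew} = 0 ⇒ p_{Aroma} = 86 + 0.25p_{Brew}.
The best-response slope dp_{Aroma}/dp_{Brew} = 0.25 > 0: the reaction function is upward-sloping, so the choices are strategic complements.

strategic complements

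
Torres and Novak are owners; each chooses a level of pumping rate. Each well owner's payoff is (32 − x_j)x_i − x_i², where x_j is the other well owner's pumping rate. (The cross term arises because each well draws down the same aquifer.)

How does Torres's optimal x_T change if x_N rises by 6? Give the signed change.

-3

Torres's payoff is (32 − x_N)x_T − x_T².
∂π/∂x_T = 32 − x_N − 2x_T = 0, so x_T = 16 − 0.5x_N.
The reaction-function slope is −0.5, so a 6-unit rise in x_N moves x_T by −0.5 × 6 = −3. Torres's best response falls — the actions are strategic substitutes.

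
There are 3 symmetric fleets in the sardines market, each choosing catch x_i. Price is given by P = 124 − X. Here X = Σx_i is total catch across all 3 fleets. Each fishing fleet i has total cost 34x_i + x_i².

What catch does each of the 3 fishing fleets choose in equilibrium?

15

A representative fishing fleet's profit is π_i = x_i(124 − X) − 34x_i − x_i², with X = x_i + Σ_{j≠i} x_j.
First-order condition: 90 − 4x_i − Σ_{j≠i} x_j = 0.
With identical fishing fleets, set every x_j = x: then 90 − 4x − 2x = 0, i.e. x = 90/6 = 15.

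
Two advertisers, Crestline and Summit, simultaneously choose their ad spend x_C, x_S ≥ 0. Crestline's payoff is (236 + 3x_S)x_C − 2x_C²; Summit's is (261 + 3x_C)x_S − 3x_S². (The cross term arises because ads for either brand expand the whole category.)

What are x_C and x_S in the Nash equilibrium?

146.6, 116.8

Expanding Crestline's payoff: 236x_C + 3x_Sx_C − 2x_C².
∂π/∂x_C = 236 + 3x_S − 4x_C = 0, so x_C = 59 + 0.75x_S.
Likewise for Summit: x_S = 43.5 + 0.5x_C.
Solving the two reaction functions simultaneously: (1 − (0.75)(0.5))x_C = 59 + 0.75·43.5, so 0.625x_C = 91.625 and x_C = 146.6.
Then x_S = 43.5 + 0.5·146.6 = 116.8.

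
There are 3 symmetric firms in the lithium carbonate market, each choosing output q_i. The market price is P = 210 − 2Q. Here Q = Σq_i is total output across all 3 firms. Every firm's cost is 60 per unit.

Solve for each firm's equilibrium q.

A representative firm's profit is π_i = q_i(210 − 2Q) − 60q_i, with Q = q_i + Σ_{j≠i} q_j.
First-order condition: 150 − 4q_i − 2Σ_{j≠i} q_j = 0.
With identical firms, set every q_j = q: then 150 − 4q − 4q = 0, i.e. q = 150/8 = 18.75.

18.75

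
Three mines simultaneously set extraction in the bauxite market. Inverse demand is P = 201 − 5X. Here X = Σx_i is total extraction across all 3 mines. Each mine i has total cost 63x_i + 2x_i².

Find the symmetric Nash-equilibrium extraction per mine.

A representative mine's profit is π_i = x_i(201 − 5X) − 63x_i − 2x_i², with X = x_i + Σ_{j≠i} x_j.
First-order condition: 138 − 14x_i − 5Σ_{j≠i} x_j = 0.
Imposing symmetry (x_j = x for all j) turns Σ_{j≠i} x_j into 2x, so 138 = 24x and x = 5.75.

5.75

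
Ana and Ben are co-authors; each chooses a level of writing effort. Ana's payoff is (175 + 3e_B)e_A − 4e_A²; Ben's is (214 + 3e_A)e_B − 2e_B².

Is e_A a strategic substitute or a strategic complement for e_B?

strategic complements

Expanding Ana's payoff: 175e_A + 3e_Be_A − 4e_A².
∂π/∂e_A = 175 + 3e_B − 8e_A = 0, so e_A = 21.875 + 0.375e_B.
The best-response slope de_A/de_B = 0.375 > 0: the reaction function is upward-sloping, so the choices are strategic complements.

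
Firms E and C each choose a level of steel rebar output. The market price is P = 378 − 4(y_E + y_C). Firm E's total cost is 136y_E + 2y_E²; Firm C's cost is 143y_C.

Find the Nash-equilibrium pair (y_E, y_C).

Firm E's profit: π = y_E(378 − 4(y_E + y_C)) − 136y_E − 2y_E².
∂π/∂y_E = 242 − 12y_E − 4y_C = 0, so y_E = 121/6 − (1/3)y_C.
For C: ∂π/∂y_C = 235 − 8y_C − 4y_E = 0 ⇒ y_C = 29.375 − 0.5y_E.
Plugging y_C into E's best response: y_E = 121/6 − (1/3)(29.375 − 0.5y_E) ⇒ (5/6)y_E = 10.375, so y_E = 12.45.
Then y_C = 29.375 − 0.5·12.45 = 23.15.

12.45, 23.15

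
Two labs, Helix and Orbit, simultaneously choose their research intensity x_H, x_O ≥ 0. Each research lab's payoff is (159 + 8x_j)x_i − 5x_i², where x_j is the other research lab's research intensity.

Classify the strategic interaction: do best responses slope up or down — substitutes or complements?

Helix's payoff is (159 + 8x_O)x_H − 5x_H².
∂π/∂x_H = 159 + 8x_O − 10x_H = 0, so x_H = 15.9 + 0.8x_O.
The best-response slope dx_H/dx_O = 0.8 > 0: the reaction function is upward-sloping, so the choices are strategic complements.

strategic complements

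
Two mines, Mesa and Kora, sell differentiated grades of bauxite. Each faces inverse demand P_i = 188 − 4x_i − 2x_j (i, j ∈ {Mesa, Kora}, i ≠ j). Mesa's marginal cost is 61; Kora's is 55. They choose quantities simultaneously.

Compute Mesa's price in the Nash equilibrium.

Mine Mesa's profit: π = x_{Mesa}(188 − 4x_{Mesa} − 2x_{Kora}) − 61x_{Mesa}.
∂π/∂x_{Mesa} = 127 − 8x_{Mesa} − 2x_{Kora} = 0 ⇒ x_{Mesa} = 15.875 − 0.25x_{Kora}.
Similarly x_{Kora} = 16.625 − 0.25x_{Mesa}.
Substituting the second reaction function into the first: x_{Mesa} = 15.875 − 0.25(16.625 − 0.25x_{Mesa}), which gives 0.9375x_{Mesa} = 375/32 ⇒ x_{Mesa} = 12.5.
Then x_{Kora} = 16.625 − 0.25·12.5 = 13.5.
P_{Mesa} = 188 − 4·12.5 − 2·13.5 = 111.

111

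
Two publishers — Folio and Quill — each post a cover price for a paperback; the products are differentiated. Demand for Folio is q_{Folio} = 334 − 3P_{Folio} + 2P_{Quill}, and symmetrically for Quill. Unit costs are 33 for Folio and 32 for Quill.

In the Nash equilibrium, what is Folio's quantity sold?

225.1875

Folio's profit: π = (P_{Folio} − 33)(334 − 3P_{Folio} + 2P_{Quill}).
∂π/∂P_{Folio} = 433 − 6P_{Folio} + 2P_{Quill} = 0 ⇒ P_{Folio} = 433/6 + (1/3)P_{Quill}.
Similarly P_{Quill} = 215/3 + (1/3)P_{Folio}.
Solving the two reaction functions simultaneously: (1 − (1/3)(1/3))P_{Folio} = 433/6 + (1/3)·(215/3), so (8/9)P_{Folio} = 1729/18 and P_{Folio} = 108.0625.
Then P_{Quill} = 215/3 + (1/3)·108.0625 = 107.6875.
q_{Folio} = 334 − 3·108.0625 + 2·107.6875 = 225.1875.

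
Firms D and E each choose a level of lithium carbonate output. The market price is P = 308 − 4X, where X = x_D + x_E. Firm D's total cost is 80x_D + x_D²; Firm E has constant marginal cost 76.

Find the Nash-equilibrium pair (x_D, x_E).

14, 22

Firm D's profit: π = x_D(308 − 4(x_D + x_E)) − 80x_D − x_D².
∂π/∂x_D = 228 − 10x_D − 4x_E = 0, so x_D = 22.8 − 0.4x_E.
For E: ∂π/∂x_E = 232 − 8x_E − 4x_D = 0 ⇒ x_E = 29 − 0.5x_D.
Plugging x_E into D's best response: x_D = 22.8 − 0.4(29 − 0.5x_D) ⇒ 0.8x_D = 11.2, so x_D = 14.
Then x_E = 29 − 0.5·14 = 22.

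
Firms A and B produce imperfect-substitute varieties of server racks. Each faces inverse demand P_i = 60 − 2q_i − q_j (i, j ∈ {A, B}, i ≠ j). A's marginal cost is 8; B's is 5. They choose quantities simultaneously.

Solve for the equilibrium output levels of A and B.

10.2, 11.2

Firm A's profit: π = q_A(60 − 2q_A − q_B) − 8q_A.
∂π/∂q_A = 52 − 4q_A − q_B = 0 ⇒ q_A = 13 − 0.25q_B.
Similarly q_B = 13.75 − 0.25q_A.
Solving the two reaction functions simultaneously: (1 − (−0.25)(−0.25))q_A = 13 − 0.25·13.75, so 0.9375q_A = 9.5625 and q_A = 10.2.
Then q_B = 13.75 − 0.25·10.2 = 11.2.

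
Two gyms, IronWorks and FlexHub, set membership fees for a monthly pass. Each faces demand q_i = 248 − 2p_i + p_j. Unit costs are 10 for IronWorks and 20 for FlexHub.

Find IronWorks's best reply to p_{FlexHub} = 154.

105.5

IronWorks's profit: π = (p_{IronWorks} − 10)(248 − 2p_{IronWorks} + p_{FlexHub}).
∂π/∂p_{IronWorks} = 268 − 4p_{IronWorks} + p_{FlexHub} = 0 ⇒ p_{IronWorks} = 67 + 0.25p_{FlexHub}.
At p_{FlexHub} = 154: p_{IronWorks} = 67 + 0.25·154 = 105.5.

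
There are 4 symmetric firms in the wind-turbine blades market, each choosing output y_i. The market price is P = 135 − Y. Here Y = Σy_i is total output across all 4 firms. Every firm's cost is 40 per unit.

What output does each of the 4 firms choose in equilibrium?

A representative firm's profit is π_i = y_i(135 − Y) − 40y_i, with Y = y_i + Σ_{j≠i} y_j.
First-order condition: 95 − 2y_i − Σ_{j≠i} y_j = 0.
In a symmetric equilibrium every firm chooses the same y, so Σ_{j≠i} y_j = 3y. The condition becomes 95 − 5y = 0, giving y = 95/5 = 19.

19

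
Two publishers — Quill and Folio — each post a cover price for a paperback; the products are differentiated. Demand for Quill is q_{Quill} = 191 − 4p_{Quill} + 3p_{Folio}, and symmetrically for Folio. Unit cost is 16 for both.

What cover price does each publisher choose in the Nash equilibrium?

51

Quill's profit: π = (p_{Quill} − 16)(191 − 4p_{Quill} + 3p_{Folio}).
∂π/∂p_{Quill} = 255 − 8p_{Quill} + 3p_{Folio} = 0 ⇒ p_{Quill} = 31.875 + 0.375p_{Folio}.
By symmetry p_{Folio} = p_{Quill}; substituting into the reaction function, 0.625p_{Quill} = 31.875 and p_{Quill} = 51.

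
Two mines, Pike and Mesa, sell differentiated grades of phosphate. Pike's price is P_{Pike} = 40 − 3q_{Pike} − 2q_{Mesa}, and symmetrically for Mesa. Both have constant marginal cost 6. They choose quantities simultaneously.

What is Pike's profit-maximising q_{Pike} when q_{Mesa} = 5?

4

Mine Pike's profit: π = q_{Pike}(40 − 3q_{Pike} − 2q_{Mesa}) − 6q_{Pike}.
∂π/∂q_{Pike} = 34 − 6q_{Pike} − 2q_{Mesa} = 0 ⇒ q_{Pike} = 17/3 − (1/3)q_{Mesa}.
At q_{Mesa} = 5: q_{Pike} = 17/3 − (1/3)·5 = 4.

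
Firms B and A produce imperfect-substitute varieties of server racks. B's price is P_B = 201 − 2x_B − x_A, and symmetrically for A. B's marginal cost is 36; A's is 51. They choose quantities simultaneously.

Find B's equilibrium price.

Firm B's profit: π = x_B(201 − 2x_B − x_A) − 36x_B.
∂π/∂x_B = 165 − 4x_B − x_A = 0 ⇒ x_B = 41.25 − 0.25x_A.
Similarly x_A = 37.5 − 0.25x_B.
Substituting the second reaction function into the first: x_B = 41.25 − 0.25(37.5 − 0.25x_B), which gives 0.9375x_B = 31.875 ⇒ x_B = 34.
Then x_A = 37.5 − 0.25·34 = 29.
P_B = 201 − 2·34 − 29 = 104.

104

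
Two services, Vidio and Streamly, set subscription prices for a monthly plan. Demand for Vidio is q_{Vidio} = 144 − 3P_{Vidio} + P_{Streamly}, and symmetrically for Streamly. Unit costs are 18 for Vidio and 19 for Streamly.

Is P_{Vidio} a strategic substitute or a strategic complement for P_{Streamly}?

Vidio's profit: π = (P_{Vidio} − 18)(144 − 3P_{Vidio} + P_{Streamly}).
∂π/∂P_{Vidio} = 198 − 6P_{Vidio} + P_{Streamly} = 0 ⇒ P_{Vidio} = 33 + (1/6)P_{Streamly}.
The best-response slope dP_{Vidio}/dP_{Streamly} = 1/6 > 0: the reaction function is upward-sloping, so the choices are strategic complements.

strategic complements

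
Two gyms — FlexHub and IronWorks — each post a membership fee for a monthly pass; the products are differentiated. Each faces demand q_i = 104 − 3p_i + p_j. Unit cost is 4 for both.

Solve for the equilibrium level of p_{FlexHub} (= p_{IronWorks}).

FlexHub's profit: π = (p_{FlexHub} − 4)(104 − 3p_{FlexHub} + p_{IronWorks}).
∂π/∂p_{FlexHub} = 116 − 6p_{FlexHub} + p_{IronWorks} = 0 ⇒ p_{FlexHub} = 58/3 + (1/6)p_{IronWorks}.
The game is symmetric, so in equilibrium p_{IronWorks} = p_{FlexHub}: the reaction function gives (5/6)p_{FlexHub} = 58/3, hence p_{FlexHub} = 23.2.

23.2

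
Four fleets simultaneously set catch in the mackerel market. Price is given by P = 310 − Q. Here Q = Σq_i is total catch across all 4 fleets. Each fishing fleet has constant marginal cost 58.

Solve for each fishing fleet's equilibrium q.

A representative fishing fleet's profit is π_i = q_i(310 − Q) − 58q_i, with Q = q_i + Σ_{j≠i} q_j.
First-order condition: 252 − 2q_i − Σ_{j≠i} q_j = 0.
With identical fishing fleets, set every q_j = q: then 252 − 2q − 3q = 0, i.e. q = 252/5 = 50.4.

50.4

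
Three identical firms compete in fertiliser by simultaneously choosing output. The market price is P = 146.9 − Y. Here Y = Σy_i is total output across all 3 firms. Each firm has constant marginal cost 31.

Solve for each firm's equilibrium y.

A representative firm's profit is π_i = y_i(146.9 − Y) − 31y_i, with Y = y_i + Σ_{j≠i} y_j.
First-order condition: 115.9 − 2y_i − Σ_{j≠i} y_j = 0.
Imposing symmetry (y_j = y for all j) turns Σ_{j≠i} y_j into 2y, so 115.9 = 4y and y = 28.975.

28.975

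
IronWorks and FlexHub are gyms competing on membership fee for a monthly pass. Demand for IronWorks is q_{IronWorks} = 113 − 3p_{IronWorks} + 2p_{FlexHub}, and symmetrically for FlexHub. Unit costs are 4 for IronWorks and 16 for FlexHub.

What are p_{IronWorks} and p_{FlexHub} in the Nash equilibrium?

33.5, 38

IronWorks's profit: π = (p_{IronWorks} − 4)(113 − 3p_{IronWorks} + 2p_{FlexHub}).
∂π/∂p_{IronWorks} = 125 − 6p_{IronWorks} + 2p_{FlexHub} = 0 ⇒ p_{IronWorks} = 125/6 + (1/3)p_{FlexHub}.
Similarly p_{FlexHub} = 161/6 + (1/3)p_{IronWorks}.
Plugging p_{FlexHub} into IronWorks's best response: p_{IronWorks} = 125/6 + (1/3)(161/6 + (1/3)p_{IronWorks}) ⇒ (8/9)p_{IronWorks} = 268/9, so p_{IronWorks} = 33.5.
Then p_{FlexHub} = 161/6 + (1/3)·33.5 = 38.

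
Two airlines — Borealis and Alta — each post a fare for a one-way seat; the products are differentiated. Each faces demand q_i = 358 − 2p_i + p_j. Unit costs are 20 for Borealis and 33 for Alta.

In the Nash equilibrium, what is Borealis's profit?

Borealis's profit: π = (p_{Borealis} − 20)(358 − 2p_{Borealis} + p_{Alta}).
∂π/∂p_{Borealis} = 398 − 4p_{Borealis} + p_{Alta} = 0 ⇒ p_{Borealis} = 99.5 + 0.25p_{Alta}.
Similarly p_{Alta} = 106 + 0.25p_{Borealis}.
Solving the two reaction functions simultaneously: (1 − (0.25)(0.25))p_{Borealis} = 99.5 + 0.25·106, so 0.9375p_{Borealis} = 126 and p_{Borealis} = 134.4.
Then p_{Alta} = 106 + 0.25·134.4 = 139.6.
q_{Borealis} = 358 − 2·134.4 + 139.6 = 228.8.
Profit = (134.4 − 20)·228.8 = 26174.72.

26174.72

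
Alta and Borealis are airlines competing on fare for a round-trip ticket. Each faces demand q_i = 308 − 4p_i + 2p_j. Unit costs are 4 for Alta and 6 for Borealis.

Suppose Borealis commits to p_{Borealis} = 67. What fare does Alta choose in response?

Alta's profit: π = (p_{Alta} − 4)(308 − 4p_{Alta} + 2p_{Borealis}).
∂π/∂p_{Alta} = 324 − 8p_{Alta} + 2p_{Borealis} = 0 ⇒ p_{Alta} = 40.5 + 0.25p_{Borealis}.
At p_{Borealis} = 67: p_{Alta} = 40.5 + 0.25·67 = 57.25.

57.25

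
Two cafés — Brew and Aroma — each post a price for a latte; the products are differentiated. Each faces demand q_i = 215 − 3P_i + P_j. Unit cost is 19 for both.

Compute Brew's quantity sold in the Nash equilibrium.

106.2

Brew's profit: π = (P_{Brew} − 19)(215 − 3P_{Brew} + P_{Aroma}).
∂π/∂P_{Brew} = 272 − 6P_{Brew} + P_{Aroma} = 0 ⇒ P_{Brew} = 136/3 + (1/6)P_{Aroma}.
Setting P_{Brew} = P_{Aroma} in the reaction function: P_{Brew} = 136/3 + (1/6)P_{Brew}, so P_{Brew} = (136/3) / (5/6) = 54.4.
q_{Brew} = 215 − 3·54.4 + 54.4 = 106.2.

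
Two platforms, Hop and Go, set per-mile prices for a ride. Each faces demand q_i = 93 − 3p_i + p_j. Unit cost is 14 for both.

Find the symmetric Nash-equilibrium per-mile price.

27

Hop's profit: π = (p_{Hop} − 14)(93 − 3p_{Hop} + p_{Go}).
∂π/∂p_{Hop} = 135 − 6p_{Hop} + p_{Go} = 0 ⇒ p_{Hop} = 22.5 + (1/6)p_{Go}.
By symmetry p_{Go} = p_{Hop}; substituting into the reaction function, (5/6)p_{Hop} = 22.5 and p_{Hop} = 27.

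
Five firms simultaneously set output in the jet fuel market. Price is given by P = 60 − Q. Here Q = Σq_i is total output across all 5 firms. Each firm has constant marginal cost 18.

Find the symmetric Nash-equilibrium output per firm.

7

A representative firm's profit is π_i = q_i(60 − Q) − 18q_i, with Q = q_i + Σ_{j≠i} q_j.
First-order condition: 42 − 2q_i − Σ_{j≠i} q_j = 0.
Imposing symmetry (q_j = q for all j) turns Σ_{j≠i} q_j into 4q, so 42 = 6q and q = 7.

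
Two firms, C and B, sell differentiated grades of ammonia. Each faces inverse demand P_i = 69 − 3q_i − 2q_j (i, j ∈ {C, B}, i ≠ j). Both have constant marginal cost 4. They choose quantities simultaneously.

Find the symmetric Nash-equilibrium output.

8.125

Firm C's profit: π = q_C(69 − 3q_C − 2q_B) − 4q_C.
∂π/∂q_C = 65 − 6q_C − 2q_B = 0 ⇒ q_C = 65/6 − (1/3)q_B.
Setting q_C = q_B in the reaction function: q_C = 65/6 − (1/3)q_C, so q_C = (65/6) / (4/3) = 8.125.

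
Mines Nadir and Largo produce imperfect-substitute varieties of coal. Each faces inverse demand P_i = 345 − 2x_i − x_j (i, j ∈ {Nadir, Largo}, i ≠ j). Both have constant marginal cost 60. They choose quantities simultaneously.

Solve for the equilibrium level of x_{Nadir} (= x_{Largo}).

57

Mine Nadir's profit: π = x_{Nadir}(345 − 2x_{Nadir} − x_{Largo}) − 60x_{Nadir}.
∂π/∂x_{Nadir} = 285 − 4x_{Nadir} − x_{Largo} = 0 ⇒ x_{Nadir} = 71.25 − 0.25x_{Largo}.
Setting x_{Nadir} = x_{Largo} in the reaction function: x_{Nadir} = 71.25 − 0.25x_{Nadir}, so x_{Nadir} = 71.25 / 1.25 = 57.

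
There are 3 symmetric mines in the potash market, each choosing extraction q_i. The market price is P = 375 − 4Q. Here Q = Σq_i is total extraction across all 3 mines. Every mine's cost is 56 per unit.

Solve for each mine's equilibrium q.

A representative mine's profit is π_i = q_i(375 − 4Q) − 56q_i, with Q = q_i + Σ_{j≠i} q_j.
First-order condition: 319 − 8q_i − 4Σ_{j≠i} q_j = 0.
With identical mines, set every q_j = q: then 319 − 8q − 8q = 0, i.e. q = 319/16 = 19.9375.

19.9375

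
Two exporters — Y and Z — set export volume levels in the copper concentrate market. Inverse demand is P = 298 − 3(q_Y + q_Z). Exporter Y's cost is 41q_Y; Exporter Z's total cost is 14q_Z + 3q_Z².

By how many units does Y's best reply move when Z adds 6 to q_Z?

-3

Exporter Y's profit: π = q_Y(298 − 3(q_Y + q_Z)) − 41q_Y.
∂π/∂q_Y = 257 − 6q_Y − 3q_Z = 0, so q_Y = 257/6 − 0.5q_Z.
The reaction-function slope is −0.5, so a 6-unit rise in q_Z moves q_Y by −0.5 × 6 = −3. Y's best response falls — the actions are strategic substitutes.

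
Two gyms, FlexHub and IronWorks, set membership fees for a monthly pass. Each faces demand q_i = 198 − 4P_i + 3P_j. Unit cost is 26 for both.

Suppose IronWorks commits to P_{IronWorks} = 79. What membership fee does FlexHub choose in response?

FlexHub's profit: π = (P_{FlexHub} − 26)(198 − 4P_{FlexHub} + 3P_{IronWorks}).
∂π/∂P_{FlexHub} = 302 − 8P_{FlexHub} + 3P_{IronWorks} = 0 ⇒ P_{FlexHub} = 37.75 + 0.375P_{IronWorks}.
At P_{IronWorks} = 79: P_{FlexHub} = 37.75 + 0.375·79 = 67.375.

67.375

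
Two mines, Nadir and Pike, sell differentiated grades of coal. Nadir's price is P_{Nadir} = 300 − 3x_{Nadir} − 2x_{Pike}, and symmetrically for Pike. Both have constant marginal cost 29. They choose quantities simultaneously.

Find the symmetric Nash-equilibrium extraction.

Mine Nadir's profit: π = x_{Nadir}(300 − 3x_{Nadir} − 2x_{Pike}) − 29x_{Nadir}.
∂π/∂x_{Nadir} = 271 − 6x_{Nadir} − 2x_{Pike} = 0 ⇒ x_{Nadir} = 271/6 − (1/3)x_{Pike}.
Setting x_{Nadir} = x_{Pike} in the reaction function: x_{Nadir} = 271/6 − (1/3)x_{Nadir}, so x_{Nadir} = (271/6) / (4/3) = 33.875.

33.875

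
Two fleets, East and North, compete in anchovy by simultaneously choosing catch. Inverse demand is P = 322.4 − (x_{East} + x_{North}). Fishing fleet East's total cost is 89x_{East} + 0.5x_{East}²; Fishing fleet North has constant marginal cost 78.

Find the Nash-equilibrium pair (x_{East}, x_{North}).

Fishing fleet East's profit: π = x_{East}(322.4 − (x_{East} + x_{North})) − 89x_{East} − 0.5x_{East}².
∂π/∂x_{East} = 233.4 − 3x_{East} − x_{North} = 0, so x_{East} = 77.8 − (1/3)x_{North}.
For North: ∂π/∂x_{North} = 244.4 − 2x_{North} − x_{East} = 0 ⇒ x_{North} = 122.2 − 0.5x_{East}.
Solving the two reaction functions simultaneously: (1 − (−1/3)(−0.5))x_{East} = 77.8 − (1/3)·122.2, so (5/6)x_{East} = 556/15 and x_{East} = 44.48.
Then x_{North} = 122.2 − 0.5·44.48 = 99.96.

44.48, 99.96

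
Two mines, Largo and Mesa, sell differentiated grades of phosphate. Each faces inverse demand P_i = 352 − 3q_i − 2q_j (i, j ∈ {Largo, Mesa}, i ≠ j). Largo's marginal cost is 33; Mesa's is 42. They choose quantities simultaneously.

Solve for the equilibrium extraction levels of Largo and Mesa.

Mine Largo's profit: π = q_{Largo}(352 − 3q_{Largo} − 2q_{Mesa}) − 33q_{Largo}.
∂π/∂q_{Largo} = 319 − 6q_{Largo} − 2q_{Mesa} = 0 ⇒ q_{Largo} = 319/6 − (1/3)q_{Mesa}.
Similarly q_{Mesa} = 155/3 − (1/3)q_{Largo}.
Plugging q_{Mesa} into Largo's best response: q_{Largo} = 319/6 − (1/3)(155/3 − (1/3)q_{Largo}) ⇒ (8/9)q_{Largo} = 647/18, so q_{Largo} = 40.4375.
Then q_{Mesa} = 155/3 − (1/3)·40.4375 = 38.1875.

40.4375, 38.1875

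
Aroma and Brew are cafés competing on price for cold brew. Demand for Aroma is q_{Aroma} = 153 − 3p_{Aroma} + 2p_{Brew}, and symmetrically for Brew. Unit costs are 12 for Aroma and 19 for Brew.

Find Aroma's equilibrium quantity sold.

109.6875

Aroma's profit: π = (p_{Aroma} − 12)(153 − 3p_{Aroma} + 2p_{Brew}).
∂π/∂p_{Aroma} = 189 − 6p_{Aroma} + 2p_{Brew} = 0 ⇒ p_{Aroma} = 31.5 + (1/3)p_{Brew}.
Similarly p_{Brew} = 35 + (1/3)p_{Aroma}.
Substituting the second reaction function into the first: p_{Aroma} = 31.5 + (1/3)(35 + (1/3)p_{Aroma}), which gives (8/9)p_{Aroma} = 259/6 ⇒ p_{Aroma} = 48.5625.
Then p_{Brew} = 35 + (1/3)·48.5625 = 51.1875.
q_{Aroma} = 153 − 3·48.5625 + 2·51.1875 = 109.6875.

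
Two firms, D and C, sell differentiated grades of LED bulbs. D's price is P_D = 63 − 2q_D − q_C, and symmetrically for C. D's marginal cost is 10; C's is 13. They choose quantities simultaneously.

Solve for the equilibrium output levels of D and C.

10.8, 9.8

Firm D's profit: π = q_D(63 − 2q_D − q_C) − 10q_D.
∂π/∂q_D = 53 − 4q_D − q_C = 0 ⇒ q_D = 13.25 − 0.25q_C.
Similarly q_C = 12.5 − 0.25q_D.
Substituting the second reaction function into the first: q_D = 13.25 − 0.25(12.5 − 0.25q_D), which gives 0.9375q_D = 10.125 ⇒ q_D = 10.8.
Then q_C = 12.5 − 0.25·10.8 = 9.8.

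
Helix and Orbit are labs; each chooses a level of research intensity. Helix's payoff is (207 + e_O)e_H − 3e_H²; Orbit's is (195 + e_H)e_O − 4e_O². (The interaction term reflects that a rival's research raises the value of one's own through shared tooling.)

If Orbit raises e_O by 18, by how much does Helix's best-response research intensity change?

Expanding Helix's payoff: 207e_H + e_Oe_H − 3e_H².
∂π/∂e_H = 207 + e_O − 6e_H = 0, so e_H = 34.5 + (1/6)e_O.
The reaction-function slope is 1/6, so an 18-unit rise in e_O moves e_H by 1/6 × 18 = 3. Helix's best response rises — the actions are strategic complements.

3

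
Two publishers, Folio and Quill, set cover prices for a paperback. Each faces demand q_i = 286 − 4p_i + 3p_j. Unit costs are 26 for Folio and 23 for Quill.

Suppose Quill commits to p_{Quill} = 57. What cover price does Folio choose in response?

Folio's profit: π = (p_{Folio} − 26)(286 − 4p_{Folio} + 3p_{Quill}).
∂π/∂p_{Folio} = 390 − 8p_{Folio} + 3p_{Quill} = 0 ⇒ p_{Folio} = 48.75 + 0.375p_{Quill}.
At p_{Quill} = 57: p_{Folio} = 48.75 + 0.375·57 = 70.125.

70.125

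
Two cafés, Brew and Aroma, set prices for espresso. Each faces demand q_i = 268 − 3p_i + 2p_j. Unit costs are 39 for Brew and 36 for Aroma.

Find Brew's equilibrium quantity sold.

Brew's profit: π = (p_{Brew} − 39)(268 − 3p_{Brew} + 2p_{Aroma}).
∂π/∂p_{Brew} = 385 − 6p_{Brew} + 2p_{Aroma} = 0 ⇒ p_{Brew} = 385/6 + (1/3)p_{Aroma}.
Similarly p_{Aroma} = 188/3 + (1/3)p_{Brew}.
Substituting the second reaction function into the first: p_{Brew} = 385/6 + (1/3)(188/3 + (1/3)p_{Brew}), which gives (8/9)p_{Brew} = 1531/18 ⇒ p_{Brew} = 95.6875.
Then p_{Aroma} = 188/3 + (1/3)·95.6875 = 94.5625.
q_{Brew} = 268 − 3·95.6875 + 2·94.5625 = 170.0625.

170.0625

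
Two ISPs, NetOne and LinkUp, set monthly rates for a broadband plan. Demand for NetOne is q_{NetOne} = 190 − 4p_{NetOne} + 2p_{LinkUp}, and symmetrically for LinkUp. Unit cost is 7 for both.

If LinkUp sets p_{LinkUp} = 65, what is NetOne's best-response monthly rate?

43.5

NetOne's profit: π = (p_{NetOne} − 7)(190 − 4p_{NetOne} + 2p_{LinkUp}).
∂π/∂p_{NetOne} = 218 − 8p_{NetOne} + 2p_{LinkUp} = 0 ⇒ p_{NetOne} = 27.25 + 0.25p_{LinkUp}.
At p_{LinkUp} = 65: p_{NetOne} = 27.25 + 0.25·65 = 43.5.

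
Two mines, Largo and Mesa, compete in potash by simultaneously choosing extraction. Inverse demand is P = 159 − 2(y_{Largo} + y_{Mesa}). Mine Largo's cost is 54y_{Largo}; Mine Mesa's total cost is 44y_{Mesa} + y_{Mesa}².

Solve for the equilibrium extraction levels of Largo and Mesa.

20, 12.5

Mine Largo's profit: π = y_{Largo}(159 − 2(y_{Largo} + y_{Mesa})) − 54y_{Largo}.
∂π/∂y_{Largo} = 105 − 4y_{Largo} − 2y_{Mesa} = 0, so y_{Largo} = 26.25 − 0.5y_{Mesa}.
For Mesa: ∂π/∂y_{Mesa} = 115 − 6y_{Mesa} − 2y_{Largo} = 0 ⇒ y_{Mesa} = 115/6 − (1/3)y_{Largo}.
Substituting the second reaction function into the first: y_{Largo} = 26.25 − 0.5(115/6 − (1/3)y_{Largo}), which gives (5/6)y_{Largo} = 50/3 ⇒ y_{Largo} = 20.
Then y_{Mesa} = 115/6 − (1/3)·20 = 12.5.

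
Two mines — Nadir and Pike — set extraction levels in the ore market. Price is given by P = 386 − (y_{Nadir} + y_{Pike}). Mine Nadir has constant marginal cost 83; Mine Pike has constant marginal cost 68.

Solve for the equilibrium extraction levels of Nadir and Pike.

96, 111

Mine Nadir's profit: π = y_{Nadir}(386 − (y_{Nadir} + y_{Pike})) − 83y_{Nadir}.
∂π/∂y_{Nadir} = 303 − 2y_{Nadir} − y_{Pike} = 0, so y_{Nadir} = 151.5 − 0.5y_{Pike}.
By the same steps for Pike: y_{Pike} = 159 − 0.5y_{Nadir}.
Solving the two reaction functions simultaneously: (1 − (−0.5)(−0.5))y_{Nadir} = 151.5 − 0.5·159, so 0.75y_{Nadir} = 72 and y_{Nadir} = 96.
Then y_{Pike} = 159 − 0.5·96 = 111.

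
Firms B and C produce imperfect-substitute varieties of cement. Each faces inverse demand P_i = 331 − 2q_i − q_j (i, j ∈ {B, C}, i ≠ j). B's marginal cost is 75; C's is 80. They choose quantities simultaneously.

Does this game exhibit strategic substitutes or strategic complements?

Firm B's profit: π = q_B(331 − 2q_B − q_C) − 75q_B.
∂π/∂q_B = 256 − 4q_B − q_C = 0 ⇒ q_B = 64 − 0.25q_C.
The best-response slope dq_B/dq_C = −0.25 < 0: the reaction function is downward-sloping, so the choices are strategic substitutes.

strategic substitutes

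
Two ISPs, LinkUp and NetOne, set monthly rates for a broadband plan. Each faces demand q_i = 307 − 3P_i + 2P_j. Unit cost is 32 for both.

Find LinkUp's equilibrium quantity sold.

206.25

LinkUp's profit: π = (P_{LinkUp} − 32)(307 − 3P_{LinkUp} + 2P_{NetOne}).
∂π/∂P_{LinkUp} = 403 − 6P_{LinkUp} + 2P_{NetOne} = 0 ⇒ P_{LinkUp} = 403/6 + (1/3)P_{NetOne}.
By symmetry P_{NetOne} = P_{LinkUp}; substituting into the reaction function, (2/3)P_{LinkUp} = 403/6 and P_{LinkUp} = 100.75.
q_{LinkUp} = 307 − 3·100.75 + 2·100.75 = 206.25.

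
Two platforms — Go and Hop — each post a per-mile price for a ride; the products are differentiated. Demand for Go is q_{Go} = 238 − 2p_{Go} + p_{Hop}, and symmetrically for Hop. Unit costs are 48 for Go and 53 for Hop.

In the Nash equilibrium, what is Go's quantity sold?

Go's profit: π = (p_{Go} − 48)(238 − 2p_{Go} + p_{Hop}).
∂π/∂p_{Go} = 334 − 4p_{Go} + p_{Hop} = 0 ⇒ p_{Go} = 83.5 + 0.25p_{Hop}.
Similarly p_{Hop} = 86 + 0.25p_{Go}.
Plugging p_{Hop} into Go's best response: p_{Go} = 83.5 + 0.25(86 + 0.25p_{Go}) ⇒ 0.9375p_{Go} = 105, so p_{Go} = 112.
Then p_{Hop} = 86 + 0.25·112 = 114.
q_{Go} = 238 − 2·112 + 114 = 128.

128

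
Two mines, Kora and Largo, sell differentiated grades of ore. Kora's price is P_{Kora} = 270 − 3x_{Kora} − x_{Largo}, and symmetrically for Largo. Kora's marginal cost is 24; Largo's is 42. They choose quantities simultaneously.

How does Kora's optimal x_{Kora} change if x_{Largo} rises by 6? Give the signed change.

-1

Mine Kora's profit: π = x_{Kora}(270 − 3x_{Kora} − x_{Largo}) − 24x_{Kora}.
∂π/∂x_{Kora} = 246 − 6x_{Kora} − x_{Largo} = 0 ⇒ x_{Kora} = 41 − (1/6)x_{Largo}.
The reaction-function slope is −1/6, so a 6-unit rise in x_{Largo} moves x_{Kora} by −1/6 × 6 = −1. Kora's best response falls — the actions are strategic substitutes.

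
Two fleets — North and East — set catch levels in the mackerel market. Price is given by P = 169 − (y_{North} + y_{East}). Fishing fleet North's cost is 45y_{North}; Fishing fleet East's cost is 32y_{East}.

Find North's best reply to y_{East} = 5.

Fishing fleet North's profit: π = y_{North}(169 − (y_{North} + y_{East})) − 45y_{North}.
∂π/∂y_{North} = 124 − 2y_{North} − y_{East} = 0, so y_{North} = 62 − 0.5y_{East}.
At y_{East} = 5: y_{North} = 62 − 0.5·5 = 59.5.

59.5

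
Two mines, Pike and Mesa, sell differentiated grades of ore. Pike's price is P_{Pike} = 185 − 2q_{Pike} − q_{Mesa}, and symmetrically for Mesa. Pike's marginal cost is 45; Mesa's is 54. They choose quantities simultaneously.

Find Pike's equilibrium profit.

Mine Pike's profit: π = q_{Pike}(185 − 2q_{Pike} − q_{Mesa}) − 45q_{Pike}.
∂π/∂q_{Pike} = 140 − 4q_{Pike} − q_{Mesa} = 0 ⇒ q_{Pike} = 35 − 0.25q_{Mesa}.
Similarly q_{Mesa} = 32.75 − 0.25q_{Pike}.
Solving the two reaction functions simultaneously: (1 − (−0.25)(−0.25))q_{Pike} = 35 − 0.25·32.75, so 0.9375q_{Pike} = 26.8125 and q_{Pike} = 28.6.
Then q_{Mesa} = 32.75 − 0.25·28.6 = 25.6.
P_{Pike} = 185 − 2·28.6 − 25.6 = 102.2.
Profit = (102.2 − 45)·28.6 = 1635.92.

1635.92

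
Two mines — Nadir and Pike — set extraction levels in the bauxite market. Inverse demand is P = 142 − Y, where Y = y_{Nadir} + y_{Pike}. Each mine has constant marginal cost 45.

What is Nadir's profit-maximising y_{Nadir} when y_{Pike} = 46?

25.5

Mine Nadir's profit: π = y_{Nadir}(142 − (y_{Nadir} + y_{Pike})) − 45y_{Nadir}.
∂π/∂y_{Nadir} = 97 − 2y_{Nadir} − y_{Pike} = 0, so y_{Nadir} = 48.5 − 0.5y_{Pike}.
At y_{Pike} = 46: y_{Nadir} = 48.5 − 0.5·46 = 25.5.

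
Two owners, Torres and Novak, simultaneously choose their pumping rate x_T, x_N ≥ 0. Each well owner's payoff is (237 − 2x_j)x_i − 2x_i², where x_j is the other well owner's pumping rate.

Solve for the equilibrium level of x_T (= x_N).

Torres's payoff is (237 − 2x_N)x_T − 2x_T².
∂π/∂x_T = 237 − 2x_N − 4x_T = 0, so x_T = 59.25 − 0.5x_N.
By symmetry x_N = x_T; substituting into the reaction function, 1.5x_T = 59.25 and x_T = 39.5.

39.5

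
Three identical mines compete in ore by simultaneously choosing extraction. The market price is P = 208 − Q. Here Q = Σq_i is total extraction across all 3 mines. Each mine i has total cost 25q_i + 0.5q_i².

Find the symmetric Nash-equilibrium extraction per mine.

A representative mine's profit is π_i = q_i(208 − Q) − 25q_i − 0.5q_i², with Q = q_i + Σ_{j≠i} q_j.
First-order condition: 183 − 3q_i − Σ_{j≠i} q_j = 0.
In a symmetric equilibrium every mine chooses the same q, so Σ_{j≠i} q_j = 2q. The condition becomes 183 − 5q = 0, giving q = 183/5 = 36.6.

36.6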